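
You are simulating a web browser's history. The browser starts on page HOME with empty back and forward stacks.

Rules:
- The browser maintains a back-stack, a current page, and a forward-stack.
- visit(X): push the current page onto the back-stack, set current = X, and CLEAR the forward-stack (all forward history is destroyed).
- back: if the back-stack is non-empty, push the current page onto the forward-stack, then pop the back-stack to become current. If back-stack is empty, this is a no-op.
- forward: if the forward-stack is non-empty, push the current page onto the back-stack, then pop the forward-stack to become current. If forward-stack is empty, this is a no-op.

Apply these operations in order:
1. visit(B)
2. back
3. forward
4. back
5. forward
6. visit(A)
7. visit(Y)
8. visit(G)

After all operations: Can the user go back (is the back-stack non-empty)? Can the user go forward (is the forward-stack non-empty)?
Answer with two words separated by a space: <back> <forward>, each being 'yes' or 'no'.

After 1 (visit(B)): cur=B back=1 fwd=0
After 2 (back): cur=HOME back=0 fwd=1
After 3 (forward): cur=B back=1 fwd=0
After 4 (back): cur=HOME back=0 fwd=1
After 5 (forward): cur=B back=1 fwd=0
After 6 (visit(A)): cur=A back=2 fwd=0
After 7 (visit(Y)): cur=Y back=3 fwd=0
After 8 (visit(G)): cur=G back=4 fwd=0

Answer: yes no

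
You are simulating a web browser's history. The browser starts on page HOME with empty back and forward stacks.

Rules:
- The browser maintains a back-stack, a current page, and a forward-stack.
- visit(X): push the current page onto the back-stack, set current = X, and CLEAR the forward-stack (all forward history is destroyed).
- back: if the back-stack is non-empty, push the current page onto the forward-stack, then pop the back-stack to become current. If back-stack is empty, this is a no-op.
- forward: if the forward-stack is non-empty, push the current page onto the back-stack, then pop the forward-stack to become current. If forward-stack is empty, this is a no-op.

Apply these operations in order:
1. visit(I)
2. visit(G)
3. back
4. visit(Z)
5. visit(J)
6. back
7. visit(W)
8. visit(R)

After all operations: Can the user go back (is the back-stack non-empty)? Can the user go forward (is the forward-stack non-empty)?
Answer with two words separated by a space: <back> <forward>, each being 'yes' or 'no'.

Answer: yes no

Derivation:
After 1 (visit(I)): cur=I back=1 fwd=0
After 2 (visit(G)): cur=G back=2 fwd=0
After 3 (back): cur=I back=1 fwd=1
After 4 (visit(Z)): cur=Z back=2 fwd=0
After 5 (visit(J)): cur=J back=3 fwd=0
After 6 (back): cur=Z back=2 fwd=1
After 7 (visit(W)): cur=W back=3 fwd=0
After 8 (visit(R)): cur=R back=4 fwd=0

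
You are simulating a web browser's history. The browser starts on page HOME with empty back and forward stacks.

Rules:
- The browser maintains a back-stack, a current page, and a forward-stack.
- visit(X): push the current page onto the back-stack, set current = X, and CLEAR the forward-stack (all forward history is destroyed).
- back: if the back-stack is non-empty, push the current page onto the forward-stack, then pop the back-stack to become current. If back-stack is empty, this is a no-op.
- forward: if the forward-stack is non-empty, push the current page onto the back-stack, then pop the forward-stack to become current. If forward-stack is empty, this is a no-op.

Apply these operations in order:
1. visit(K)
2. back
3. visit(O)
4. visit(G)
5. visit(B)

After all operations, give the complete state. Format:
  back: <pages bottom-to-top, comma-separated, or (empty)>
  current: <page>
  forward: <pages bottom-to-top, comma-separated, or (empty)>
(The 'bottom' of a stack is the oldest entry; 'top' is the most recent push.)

After 1 (visit(K)): cur=K back=1 fwd=0
After 2 (back): cur=HOME back=0 fwd=1
After 3 (visit(O)): cur=O back=1 fwd=0
After 4 (visit(G)): cur=G back=2 fwd=0
After 5 (visit(B)): cur=B back=3 fwd=0

Answer: back: HOME,O,G
current: B
forward: (empty)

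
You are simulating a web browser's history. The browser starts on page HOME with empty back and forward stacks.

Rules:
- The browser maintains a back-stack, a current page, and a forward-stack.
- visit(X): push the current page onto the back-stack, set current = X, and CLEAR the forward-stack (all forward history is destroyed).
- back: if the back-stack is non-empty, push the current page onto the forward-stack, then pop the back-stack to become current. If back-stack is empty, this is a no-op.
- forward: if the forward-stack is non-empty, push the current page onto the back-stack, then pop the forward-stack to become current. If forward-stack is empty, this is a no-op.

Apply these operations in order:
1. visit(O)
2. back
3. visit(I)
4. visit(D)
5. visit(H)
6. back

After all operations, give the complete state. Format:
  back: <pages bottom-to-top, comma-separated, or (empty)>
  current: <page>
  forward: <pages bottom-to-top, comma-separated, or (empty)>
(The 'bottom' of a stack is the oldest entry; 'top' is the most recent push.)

Answer: back: HOME,I
current: D
forward: H

Derivation:
After 1 (visit(O)): cur=O back=1 fwd=0
After 2 (back): cur=HOME back=0 fwd=1
After 3 (visit(I)): cur=I back=1 fwd=0
After 4 (visit(D)): cur=D back=2 fwd=0
After 5 (visit(H)): cur=H back=3 fwd=0
After 6 (back): cur=D back=2 fwd=1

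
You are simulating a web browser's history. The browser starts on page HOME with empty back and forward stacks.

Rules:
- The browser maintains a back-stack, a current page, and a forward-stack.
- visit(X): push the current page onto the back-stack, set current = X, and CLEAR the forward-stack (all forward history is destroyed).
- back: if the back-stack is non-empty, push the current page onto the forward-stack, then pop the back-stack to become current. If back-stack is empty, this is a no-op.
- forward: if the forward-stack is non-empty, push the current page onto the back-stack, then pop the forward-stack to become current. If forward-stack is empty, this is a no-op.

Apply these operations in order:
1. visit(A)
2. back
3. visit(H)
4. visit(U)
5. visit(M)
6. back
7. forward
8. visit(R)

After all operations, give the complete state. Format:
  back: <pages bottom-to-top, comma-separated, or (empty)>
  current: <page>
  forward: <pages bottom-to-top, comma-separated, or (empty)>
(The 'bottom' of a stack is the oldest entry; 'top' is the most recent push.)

After 1 (visit(A)): cur=A back=1 fwd=0
After 2 (back): cur=HOME back=0 fwd=1
After 3 (visit(H)): cur=H back=1 fwd=0
After 4 (visit(U)): cur=U back=2 fwd=0
After 5 (visit(M)): cur=M back=3 fwd=0
After 6 (back): cur=U back=2 fwd=1
After 7 (forward): cur=M back=3 fwd=0
After 8 (visit(R)): cur=R back=4 fwd=0

Answer: back: HOME,H,U,M
current: R
forward: (empty)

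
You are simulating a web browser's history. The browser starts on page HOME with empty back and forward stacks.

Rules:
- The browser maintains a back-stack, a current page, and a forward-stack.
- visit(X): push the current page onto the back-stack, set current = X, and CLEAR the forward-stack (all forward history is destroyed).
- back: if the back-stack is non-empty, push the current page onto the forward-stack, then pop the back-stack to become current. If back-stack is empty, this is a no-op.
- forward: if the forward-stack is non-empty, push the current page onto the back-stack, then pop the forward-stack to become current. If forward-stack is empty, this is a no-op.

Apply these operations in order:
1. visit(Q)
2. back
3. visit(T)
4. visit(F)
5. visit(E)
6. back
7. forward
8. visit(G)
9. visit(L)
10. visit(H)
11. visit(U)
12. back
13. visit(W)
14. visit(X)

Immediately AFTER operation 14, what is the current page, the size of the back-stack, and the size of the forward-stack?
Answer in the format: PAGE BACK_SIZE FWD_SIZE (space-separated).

After 1 (visit(Q)): cur=Q back=1 fwd=0
After 2 (back): cur=HOME back=0 fwd=1
After 3 (visit(T)): cur=T back=1 fwd=0
After 4 (visit(F)): cur=F back=2 fwd=0
After 5 (visit(E)): cur=E back=3 fwd=0
After 6 (back): cur=F back=2 fwd=1
After 7 (forward): cur=E back=3 fwd=0
After 8 (visit(G)): cur=G back=4 fwd=0
After 9 (visit(L)): cur=L back=5 fwd=0
After 10 (visit(H)): cur=H back=6 fwd=0
After 11 (visit(U)): cur=U back=7 fwd=0
After 12 (back): cur=H back=6 fwd=1
After 13 (visit(W)): cur=W back=7 fwd=0
After 14 (visit(X)): cur=X back=8 fwd=0

X 8 0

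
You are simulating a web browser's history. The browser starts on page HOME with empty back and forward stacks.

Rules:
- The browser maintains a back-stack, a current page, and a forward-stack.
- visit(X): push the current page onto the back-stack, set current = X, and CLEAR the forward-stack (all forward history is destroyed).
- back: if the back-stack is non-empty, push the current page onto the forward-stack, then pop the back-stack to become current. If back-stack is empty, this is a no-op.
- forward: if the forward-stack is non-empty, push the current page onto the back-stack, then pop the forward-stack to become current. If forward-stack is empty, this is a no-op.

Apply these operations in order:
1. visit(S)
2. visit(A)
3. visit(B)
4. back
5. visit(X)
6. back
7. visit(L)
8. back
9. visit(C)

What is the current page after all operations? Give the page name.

After 1 (visit(S)): cur=S back=1 fwd=0
After 2 (visit(A)): cur=A back=2 fwd=0
After 3 (visit(B)): cur=B back=3 fwd=0
After 4 (back): cur=A back=2 fwd=1
After 5 (visit(X)): cur=X back=3 fwd=0
After 6 (back): cur=A back=2 fwd=1
After 7 (visit(L)): cur=L back=3 fwd=0
After 8 (back): cur=A back=2 fwd=1
After 9 (visit(C)): cur=C back=3 fwd=0

Answer: C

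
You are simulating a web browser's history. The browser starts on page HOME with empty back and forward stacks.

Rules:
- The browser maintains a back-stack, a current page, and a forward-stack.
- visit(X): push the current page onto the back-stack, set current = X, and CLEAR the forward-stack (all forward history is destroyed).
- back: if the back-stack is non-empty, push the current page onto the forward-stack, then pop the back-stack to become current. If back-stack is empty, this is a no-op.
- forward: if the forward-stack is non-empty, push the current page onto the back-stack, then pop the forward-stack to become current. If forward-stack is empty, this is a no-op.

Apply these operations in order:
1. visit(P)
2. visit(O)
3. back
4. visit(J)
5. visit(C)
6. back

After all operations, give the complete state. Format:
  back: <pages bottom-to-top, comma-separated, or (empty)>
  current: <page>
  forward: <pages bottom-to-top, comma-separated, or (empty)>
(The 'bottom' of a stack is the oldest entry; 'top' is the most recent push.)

After 1 (visit(P)): cur=P back=1 fwd=0
After 2 (visit(O)): cur=O back=2 fwd=0
After 3 (back): cur=P back=1 fwd=1
After 4 (visit(J)): cur=J back=2 fwd=0
After 5 (visit(C)): cur=C back=3 fwd=0
After 6 (back): cur=J back=2 fwd=1

Answer: back: HOME,P
current: J
forward: C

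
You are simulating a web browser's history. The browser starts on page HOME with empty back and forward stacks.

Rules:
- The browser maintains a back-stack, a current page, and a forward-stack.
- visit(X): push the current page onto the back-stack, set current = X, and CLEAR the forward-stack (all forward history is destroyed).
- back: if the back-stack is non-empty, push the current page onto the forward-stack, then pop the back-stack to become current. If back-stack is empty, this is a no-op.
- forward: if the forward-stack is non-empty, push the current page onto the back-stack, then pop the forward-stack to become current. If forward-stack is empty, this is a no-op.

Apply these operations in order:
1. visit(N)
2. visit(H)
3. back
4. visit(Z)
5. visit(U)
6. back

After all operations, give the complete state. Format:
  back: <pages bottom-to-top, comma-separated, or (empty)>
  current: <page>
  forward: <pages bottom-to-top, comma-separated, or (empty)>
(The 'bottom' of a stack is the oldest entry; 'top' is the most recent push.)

Answer: back: HOME,N
current: Z
forward: U

Derivation:
After 1 (visit(N)): cur=N back=1 fwd=0
After 2 (visit(H)): cur=H back=2 fwd=0
After 3 (back): cur=N back=1 fwd=1
After 4 (visit(Z)): cur=Z back=2 fwd=0
After 5 (visit(U)): cur=U back=3 fwd=0
After 6 (back): cur=Z back=2 fwd=1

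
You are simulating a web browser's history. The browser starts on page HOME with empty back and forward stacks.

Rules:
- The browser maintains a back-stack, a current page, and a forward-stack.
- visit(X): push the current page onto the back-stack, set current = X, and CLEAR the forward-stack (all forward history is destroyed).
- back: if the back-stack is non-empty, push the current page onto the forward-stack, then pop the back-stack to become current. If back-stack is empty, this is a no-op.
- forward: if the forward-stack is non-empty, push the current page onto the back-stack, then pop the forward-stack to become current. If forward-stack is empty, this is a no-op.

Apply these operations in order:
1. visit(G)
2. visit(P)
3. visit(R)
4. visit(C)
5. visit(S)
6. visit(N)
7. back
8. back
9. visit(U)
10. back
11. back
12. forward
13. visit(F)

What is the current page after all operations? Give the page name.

After 1 (visit(G)): cur=G back=1 fwd=0
After 2 (visit(P)): cur=P back=2 fwd=0
After 3 (visit(R)): cur=R back=3 fwd=0
After 4 (visit(C)): cur=C back=4 fwd=0
After 5 (visit(S)): cur=S back=5 fwd=0
After 6 (visit(N)): cur=N back=6 fwd=0
After 7 (back): cur=S back=5 fwd=1
After 8 (back): cur=C back=4 fwd=2
After 9 (visit(U)): cur=U back=5 fwd=0
After 10 (back): cur=C back=4 fwd=1
After 11 (back): cur=R back=3 fwd=2
After 12 (forward): cur=C back=4 fwd=1
After 13 (visit(F)): cur=F back=5 fwd=0

Answer: F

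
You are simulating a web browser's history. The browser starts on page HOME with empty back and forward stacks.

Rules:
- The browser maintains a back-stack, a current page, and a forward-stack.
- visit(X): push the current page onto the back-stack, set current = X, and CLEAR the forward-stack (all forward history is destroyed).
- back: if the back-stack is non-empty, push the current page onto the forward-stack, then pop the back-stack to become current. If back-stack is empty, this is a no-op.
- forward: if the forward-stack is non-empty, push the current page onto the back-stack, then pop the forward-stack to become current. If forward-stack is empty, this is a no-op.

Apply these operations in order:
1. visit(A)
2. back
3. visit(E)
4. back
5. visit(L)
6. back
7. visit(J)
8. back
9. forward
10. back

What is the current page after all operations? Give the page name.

After 1 (visit(A)): cur=A back=1 fwd=0
After 2 (back): cur=HOME back=0 fwd=1
After 3 (visit(E)): cur=E back=1 fwd=0
After 4 (back): cur=HOME back=0 fwd=1
After 5 (visit(L)): cur=L back=1 fwd=0
After 6 (back): cur=HOME back=0 fwd=1
After 7 (visit(J)): cur=J back=1 fwd=0
After 8 (back): cur=HOME back=0 fwd=1
After 9 (forward): cur=J back=1 fwd=0
After 10 (back): cur=HOME back=0 fwd=1

Answer: HOME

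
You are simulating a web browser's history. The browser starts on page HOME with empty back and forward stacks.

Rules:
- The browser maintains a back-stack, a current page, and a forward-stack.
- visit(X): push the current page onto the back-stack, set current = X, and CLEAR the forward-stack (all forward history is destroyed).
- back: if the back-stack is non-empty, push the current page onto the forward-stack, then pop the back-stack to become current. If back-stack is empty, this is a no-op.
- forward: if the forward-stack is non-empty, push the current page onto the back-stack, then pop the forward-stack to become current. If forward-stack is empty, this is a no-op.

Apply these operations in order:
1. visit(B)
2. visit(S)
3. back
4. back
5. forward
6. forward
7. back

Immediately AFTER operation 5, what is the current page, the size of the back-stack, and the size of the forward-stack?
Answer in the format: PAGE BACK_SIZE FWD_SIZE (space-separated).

After 1 (visit(B)): cur=B back=1 fwd=0
After 2 (visit(S)): cur=S back=2 fwd=0
After 3 (back): cur=B back=1 fwd=1
After 4 (back): cur=HOME back=0 fwd=2
After 5 (forward): cur=B back=1 fwd=1

B 1 1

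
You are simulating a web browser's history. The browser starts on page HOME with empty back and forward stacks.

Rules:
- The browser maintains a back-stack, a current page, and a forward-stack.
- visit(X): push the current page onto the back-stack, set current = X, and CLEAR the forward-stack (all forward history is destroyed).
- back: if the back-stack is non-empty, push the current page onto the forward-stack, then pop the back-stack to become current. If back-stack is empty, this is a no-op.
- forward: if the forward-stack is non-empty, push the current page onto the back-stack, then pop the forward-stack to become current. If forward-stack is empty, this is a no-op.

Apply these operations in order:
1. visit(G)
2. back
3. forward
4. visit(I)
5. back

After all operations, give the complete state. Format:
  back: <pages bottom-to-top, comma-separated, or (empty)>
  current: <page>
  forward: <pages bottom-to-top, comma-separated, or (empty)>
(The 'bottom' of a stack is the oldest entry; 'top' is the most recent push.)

Answer: back: HOME
current: G
forward: I

Derivation:
After 1 (visit(G)): cur=G back=1 fwd=0
After 2 (back): cur=HOME back=0 fwd=1
After 3 (forward): cur=G back=1 fwd=0
After 4 (visit(I)): cur=I back=2 fwd=0
After 5 (back): cur=G back=1 fwd=1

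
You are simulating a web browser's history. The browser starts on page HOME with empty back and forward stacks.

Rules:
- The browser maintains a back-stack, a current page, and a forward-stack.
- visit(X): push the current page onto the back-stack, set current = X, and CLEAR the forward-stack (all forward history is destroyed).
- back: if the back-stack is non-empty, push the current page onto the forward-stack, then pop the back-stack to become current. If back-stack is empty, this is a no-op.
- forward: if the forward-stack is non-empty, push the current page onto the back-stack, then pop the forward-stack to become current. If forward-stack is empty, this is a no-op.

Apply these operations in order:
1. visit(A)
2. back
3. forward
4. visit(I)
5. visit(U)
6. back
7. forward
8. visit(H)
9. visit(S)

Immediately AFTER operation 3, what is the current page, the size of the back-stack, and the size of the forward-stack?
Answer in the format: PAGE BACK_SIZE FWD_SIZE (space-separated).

After 1 (visit(A)): cur=A back=1 fwd=0
After 2 (back): cur=HOME back=0 fwd=1
After 3 (forward): cur=A back=1 fwd=0

A 1 0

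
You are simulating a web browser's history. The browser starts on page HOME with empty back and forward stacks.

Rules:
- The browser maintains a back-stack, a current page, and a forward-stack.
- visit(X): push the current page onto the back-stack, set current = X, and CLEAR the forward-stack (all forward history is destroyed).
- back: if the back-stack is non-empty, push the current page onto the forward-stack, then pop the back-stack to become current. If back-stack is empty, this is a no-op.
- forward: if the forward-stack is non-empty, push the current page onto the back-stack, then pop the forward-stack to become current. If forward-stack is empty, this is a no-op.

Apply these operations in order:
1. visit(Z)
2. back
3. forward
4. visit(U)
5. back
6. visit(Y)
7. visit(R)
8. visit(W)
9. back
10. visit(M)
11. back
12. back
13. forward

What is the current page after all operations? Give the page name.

After 1 (visit(Z)): cur=Z back=1 fwd=0
After 2 (back): cur=HOME back=0 fwd=1
After 3 (forward): cur=Z back=1 fwd=0
After 4 (visit(U)): cur=U back=2 fwd=0
After 5 (back): cur=Z back=1 fwd=1
After 6 (visit(Y)): cur=Y back=2 fwd=0
After 7 (visit(R)): cur=R back=3 fwd=0
After 8 (visit(W)): cur=W back=4 fwd=0
After 9 (back): cur=R back=3 fwd=1
After 10 (visit(M)): cur=M back=4 fwd=0
After 11 (back): cur=R back=3 fwd=1
After 12 (back): cur=Y back=2 fwd=2
After 13 (forward): cur=R back=3 fwd=1

Answer: R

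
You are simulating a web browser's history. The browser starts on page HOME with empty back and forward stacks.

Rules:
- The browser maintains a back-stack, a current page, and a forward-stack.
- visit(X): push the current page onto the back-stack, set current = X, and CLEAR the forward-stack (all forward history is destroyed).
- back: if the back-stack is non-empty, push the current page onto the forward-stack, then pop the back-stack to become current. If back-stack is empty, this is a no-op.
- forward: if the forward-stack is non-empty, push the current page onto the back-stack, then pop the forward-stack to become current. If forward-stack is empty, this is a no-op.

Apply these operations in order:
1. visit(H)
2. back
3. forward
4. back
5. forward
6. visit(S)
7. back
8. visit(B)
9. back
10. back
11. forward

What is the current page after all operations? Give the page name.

After 1 (visit(H)): cur=H back=1 fwd=0
After 2 (back): cur=HOME back=0 fwd=1
After 3 (forward): cur=H back=1 fwd=0
After 4 (back): cur=HOME back=0 fwd=1
After 5 (forward): cur=H back=1 fwd=0
After 6 (visit(S)): cur=S back=2 fwd=0
After 7 (back): cur=H back=1 fwd=1
After 8 (visit(B)): cur=B back=2 fwd=0
After 9 (back): cur=H back=1 fwd=1
After 10 (back): cur=HOME back=0 fwd=2
After 11 (forward): cur=H back=1 fwd=1

Answer: H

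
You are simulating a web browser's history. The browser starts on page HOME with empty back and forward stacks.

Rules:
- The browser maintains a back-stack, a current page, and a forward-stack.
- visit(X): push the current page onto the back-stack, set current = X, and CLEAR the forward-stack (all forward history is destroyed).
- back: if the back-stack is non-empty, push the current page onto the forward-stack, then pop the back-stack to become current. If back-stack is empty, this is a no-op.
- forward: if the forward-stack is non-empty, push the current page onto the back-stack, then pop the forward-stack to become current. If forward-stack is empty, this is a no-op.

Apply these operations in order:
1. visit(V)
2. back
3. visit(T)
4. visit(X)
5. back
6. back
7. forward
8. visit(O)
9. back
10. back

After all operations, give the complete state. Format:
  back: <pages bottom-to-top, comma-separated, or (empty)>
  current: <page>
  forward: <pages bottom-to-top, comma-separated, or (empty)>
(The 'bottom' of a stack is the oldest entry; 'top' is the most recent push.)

Answer: back: (empty)
current: HOME
forward: O,T

Derivation:
After 1 (visit(V)): cur=V back=1 fwd=0
After 2 (back): cur=HOME back=0 fwd=1
After 3 (visit(T)): cur=T back=1 fwd=0
After 4 (visit(X)): cur=X back=2 fwd=0
After 5 (back): cur=T back=1 fwd=1
After 6 (back): cur=HOME back=0 fwd=2
After 7 (forward): cur=T back=1 fwd=1
After 8 (visit(O)): cur=O back=2 fwd=0
After 9 (back): cur=T back=1 fwd=1
After 10 (back): cur=HOME back=0 fwd=2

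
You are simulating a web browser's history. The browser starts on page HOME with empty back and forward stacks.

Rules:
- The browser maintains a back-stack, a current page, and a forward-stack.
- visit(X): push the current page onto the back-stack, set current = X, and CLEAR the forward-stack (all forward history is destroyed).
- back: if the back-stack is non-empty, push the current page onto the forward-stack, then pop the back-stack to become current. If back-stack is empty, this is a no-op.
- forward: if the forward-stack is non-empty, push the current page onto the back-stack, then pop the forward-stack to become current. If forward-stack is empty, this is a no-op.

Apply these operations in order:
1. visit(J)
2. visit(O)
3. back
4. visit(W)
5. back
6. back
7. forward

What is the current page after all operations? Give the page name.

After 1 (visit(J)): cur=J back=1 fwd=0
After 2 (visit(O)): cur=O back=2 fwd=0
After 3 (back): cur=J back=1 fwd=1
After 4 (visit(W)): cur=W back=2 fwd=0
After 5 (back): cur=J back=1 fwd=1
After 6 (back): cur=HOME back=0 fwd=2
After 7 (forward): cur=J back=1 fwd=1

Answer: J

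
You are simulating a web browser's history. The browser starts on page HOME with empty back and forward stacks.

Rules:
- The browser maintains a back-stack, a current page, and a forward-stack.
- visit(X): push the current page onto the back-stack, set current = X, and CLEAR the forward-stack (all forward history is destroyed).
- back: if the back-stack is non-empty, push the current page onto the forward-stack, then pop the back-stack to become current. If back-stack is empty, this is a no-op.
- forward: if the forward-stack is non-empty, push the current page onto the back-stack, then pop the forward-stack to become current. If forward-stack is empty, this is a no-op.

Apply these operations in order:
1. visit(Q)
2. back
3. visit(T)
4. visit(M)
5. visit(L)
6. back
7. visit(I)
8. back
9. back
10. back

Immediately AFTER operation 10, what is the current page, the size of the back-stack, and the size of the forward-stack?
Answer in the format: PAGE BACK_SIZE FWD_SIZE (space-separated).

After 1 (visit(Q)): cur=Q back=1 fwd=0
After 2 (back): cur=HOME back=0 fwd=1
After 3 (visit(T)): cur=T back=1 fwd=0
After 4 (visit(M)): cur=M back=2 fwd=0
After 5 (visit(L)): cur=L back=3 fwd=0
After 6 (back): cur=M back=2 fwd=1
After 7 (visit(I)): cur=I back=3 fwd=0
After 8 (back): cur=M back=2 fwd=1
After 9 (back): cur=T back=1 fwd=2
After 10 (back): cur=HOME back=0 fwd=3

HOME 0 3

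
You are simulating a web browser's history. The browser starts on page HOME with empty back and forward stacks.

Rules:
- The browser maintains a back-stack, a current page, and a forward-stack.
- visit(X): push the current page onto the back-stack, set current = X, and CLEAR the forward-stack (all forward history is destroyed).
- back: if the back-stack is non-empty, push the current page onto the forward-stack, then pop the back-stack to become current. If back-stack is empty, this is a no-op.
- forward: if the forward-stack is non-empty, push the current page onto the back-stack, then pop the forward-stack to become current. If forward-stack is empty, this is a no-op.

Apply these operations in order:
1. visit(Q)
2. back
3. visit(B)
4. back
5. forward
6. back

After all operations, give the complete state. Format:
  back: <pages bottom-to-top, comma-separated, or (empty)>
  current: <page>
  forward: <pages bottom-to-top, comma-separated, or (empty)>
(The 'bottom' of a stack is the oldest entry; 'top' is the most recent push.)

Answer: back: (empty)
current: HOME
forward: B

Derivation:
After 1 (visit(Q)): cur=Q back=1 fwd=0
After 2 (back): cur=HOME back=0 fwd=1
After 3 (visit(B)): cur=B back=1 fwd=0
After 4 (back): cur=HOME back=0 fwd=1
After 5 (forward): cur=B back=1 fwd=0
After 6 (back): cur=HOME back=0 fwd=1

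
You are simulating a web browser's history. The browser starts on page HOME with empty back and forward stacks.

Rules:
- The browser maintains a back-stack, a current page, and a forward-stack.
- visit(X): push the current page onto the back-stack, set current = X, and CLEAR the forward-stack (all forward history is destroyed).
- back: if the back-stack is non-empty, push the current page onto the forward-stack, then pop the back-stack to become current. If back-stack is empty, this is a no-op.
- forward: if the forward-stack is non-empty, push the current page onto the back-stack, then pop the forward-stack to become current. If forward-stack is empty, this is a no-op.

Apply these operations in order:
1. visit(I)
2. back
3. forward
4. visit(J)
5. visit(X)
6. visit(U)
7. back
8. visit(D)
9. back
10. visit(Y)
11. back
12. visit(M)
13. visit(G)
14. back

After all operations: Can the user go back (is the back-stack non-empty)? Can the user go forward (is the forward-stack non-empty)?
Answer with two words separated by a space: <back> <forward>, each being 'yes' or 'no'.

After 1 (visit(I)): cur=I back=1 fwd=0
After 2 (back): cur=HOME back=0 fwd=1
After 3 (forward): cur=I back=1 fwd=0
After 4 (visit(J)): cur=J back=2 fwd=0
After 5 (visit(X)): cur=X back=3 fwd=0
After 6 (visit(U)): cur=U back=4 fwd=0
After 7 (back): cur=X back=3 fwd=1
After 8 (visit(D)): cur=D back=4 fwd=0
After 9 (back): cur=X back=3 fwd=1
After 10 (visit(Y)): cur=Y back=4 fwd=0
After 11 (back): cur=X back=3 fwd=1
After 12 (visit(M)): cur=M back=4 fwd=0
After 13 (visit(G)): cur=G back=5 fwd=0
After 14 (back): cur=M back=4 fwd=1

Answer: yes yes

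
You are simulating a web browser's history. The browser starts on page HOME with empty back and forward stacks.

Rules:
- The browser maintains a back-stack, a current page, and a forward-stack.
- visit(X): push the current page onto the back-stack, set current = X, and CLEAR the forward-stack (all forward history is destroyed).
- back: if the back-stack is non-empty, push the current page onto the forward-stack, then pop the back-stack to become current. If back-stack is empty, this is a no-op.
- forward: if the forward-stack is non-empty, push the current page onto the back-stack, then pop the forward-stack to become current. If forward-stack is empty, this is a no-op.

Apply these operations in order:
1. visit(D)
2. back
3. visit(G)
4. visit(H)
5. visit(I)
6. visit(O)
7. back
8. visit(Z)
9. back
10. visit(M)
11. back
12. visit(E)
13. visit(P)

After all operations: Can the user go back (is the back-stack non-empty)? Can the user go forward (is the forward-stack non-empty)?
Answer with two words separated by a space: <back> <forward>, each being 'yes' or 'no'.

After 1 (visit(D)): cur=D back=1 fwd=0
After 2 (back): cur=HOME back=0 fwd=1
After 3 (visit(G)): cur=G back=1 fwd=0
After 4 (visit(H)): cur=H back=2 fwd=0
After 5 (visit(I)): cur=I back=3 fwd=0
After 6 (visit(O)): cur=O back=4 fwd=0
After 7 (back): cur=I back=3 fwd=1
After 8 (visit(Z)): cur=Z back=4 fwd=0
After 9 (back): cur=I back=3 fwd=1
After 10 (visit(M)): cur=M back=4 fwd=0
After 11 (back): cur=I back=3 fwd=1
After 12 (visit(E)): cur=E back=4 fwd=0
After 13 (visit(P)): cur=P back=5 fwd=0

Answer: yes no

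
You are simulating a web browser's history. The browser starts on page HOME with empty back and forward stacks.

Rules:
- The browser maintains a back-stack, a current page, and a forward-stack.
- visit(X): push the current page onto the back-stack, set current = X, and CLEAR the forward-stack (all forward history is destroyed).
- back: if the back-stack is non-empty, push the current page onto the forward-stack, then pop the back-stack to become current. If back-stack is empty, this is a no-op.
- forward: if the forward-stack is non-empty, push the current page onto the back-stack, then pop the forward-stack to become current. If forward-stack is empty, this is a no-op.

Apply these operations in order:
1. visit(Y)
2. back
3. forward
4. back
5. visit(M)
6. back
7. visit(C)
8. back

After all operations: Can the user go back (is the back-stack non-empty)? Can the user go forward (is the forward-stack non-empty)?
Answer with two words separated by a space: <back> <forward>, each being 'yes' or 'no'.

Answer: no yes

Derivation:
After 1 (visit(Y)): cur=Y back=1 fwd=0
After 2 (back): cur=HOME back=0 fwd=1
After 3 (forward): cur=Y back=1 fwd=0
After 4 (back): cur=HOME back=0 fwd=1
After 5 (visit(M)): cur=M back=1 fwd=0
After 6 (back): cur=HOME back=0 fwd=1
After 7 (visit(C)): cur=C back=1 fwd=0
After 8 (back): cur=HOME back=0 fwd=1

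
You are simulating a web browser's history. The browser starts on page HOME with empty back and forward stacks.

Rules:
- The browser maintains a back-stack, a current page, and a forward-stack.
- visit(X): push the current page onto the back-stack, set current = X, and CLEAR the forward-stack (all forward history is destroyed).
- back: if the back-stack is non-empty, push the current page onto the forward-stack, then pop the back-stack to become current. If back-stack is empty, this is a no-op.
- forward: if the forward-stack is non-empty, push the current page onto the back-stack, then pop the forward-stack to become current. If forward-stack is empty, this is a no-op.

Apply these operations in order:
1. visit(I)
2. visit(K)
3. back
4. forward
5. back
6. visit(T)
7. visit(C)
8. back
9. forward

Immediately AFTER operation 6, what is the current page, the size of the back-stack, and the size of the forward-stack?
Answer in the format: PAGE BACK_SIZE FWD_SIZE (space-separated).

After 1 (visit(I)): cur=I back=1 fwd=0
After 2 (visit(K)): cur=K back=2 fwd=0
After 3 (back): cur=I back=1 fwd=1
After 4 (forward): cur=K back=2 fwd=0
After 5 (back): cur=I back=1 fwd=1
After 6 (visit(T)): cur=T back=2 fwd=0

T 2 0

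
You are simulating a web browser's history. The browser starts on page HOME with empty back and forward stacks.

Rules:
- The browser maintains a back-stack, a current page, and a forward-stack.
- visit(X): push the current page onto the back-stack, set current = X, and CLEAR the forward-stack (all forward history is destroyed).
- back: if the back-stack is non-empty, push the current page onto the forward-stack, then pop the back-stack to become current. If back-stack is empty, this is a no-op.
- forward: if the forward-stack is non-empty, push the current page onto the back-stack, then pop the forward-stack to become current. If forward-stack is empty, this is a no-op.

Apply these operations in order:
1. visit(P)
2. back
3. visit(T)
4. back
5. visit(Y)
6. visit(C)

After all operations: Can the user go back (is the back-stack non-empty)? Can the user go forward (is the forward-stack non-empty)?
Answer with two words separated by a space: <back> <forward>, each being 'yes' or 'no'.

After 1 (visit(P)): cur=P back=1 fwd=0
After 2 (back): cur=HOME back=0 fwd=1
After 3 (visit(T)): cur=T back=1 fwd=0
After 4 (back): cur=HOME back=0 fwd=1
After 5 (visit(Y)): cur=Y back=1 fwd=0
After 6 (visit(C)): cur=C back=2 fwd=0

Answer: yes no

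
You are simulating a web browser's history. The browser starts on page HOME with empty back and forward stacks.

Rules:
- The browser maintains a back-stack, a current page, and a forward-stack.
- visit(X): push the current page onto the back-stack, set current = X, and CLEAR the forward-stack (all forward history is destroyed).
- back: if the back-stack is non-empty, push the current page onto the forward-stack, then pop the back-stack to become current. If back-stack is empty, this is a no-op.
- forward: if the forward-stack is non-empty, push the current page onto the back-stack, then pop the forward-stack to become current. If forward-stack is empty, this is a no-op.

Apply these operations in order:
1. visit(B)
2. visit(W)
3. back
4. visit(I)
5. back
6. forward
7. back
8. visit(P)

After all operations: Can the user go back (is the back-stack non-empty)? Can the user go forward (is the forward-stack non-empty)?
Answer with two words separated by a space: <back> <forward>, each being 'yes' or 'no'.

After 1 (visit(B)): cur=B back=1 fwd=0
After 2 (visit(W)): cur=W back=2 fwd=0
After 3 (back): cur=B back=1 fwd=1
After 4 (visit(I)): cur=I back=2 fwd=0
After 5 (back): cur=B back=1 fwd=1
After 6 (forward): cur=I back=2 fwd=0
After 7 (back): cur=B back=1 fwd=1
After 8 (visit(P)): cur=P back=2 fwd=0

Answer: yes no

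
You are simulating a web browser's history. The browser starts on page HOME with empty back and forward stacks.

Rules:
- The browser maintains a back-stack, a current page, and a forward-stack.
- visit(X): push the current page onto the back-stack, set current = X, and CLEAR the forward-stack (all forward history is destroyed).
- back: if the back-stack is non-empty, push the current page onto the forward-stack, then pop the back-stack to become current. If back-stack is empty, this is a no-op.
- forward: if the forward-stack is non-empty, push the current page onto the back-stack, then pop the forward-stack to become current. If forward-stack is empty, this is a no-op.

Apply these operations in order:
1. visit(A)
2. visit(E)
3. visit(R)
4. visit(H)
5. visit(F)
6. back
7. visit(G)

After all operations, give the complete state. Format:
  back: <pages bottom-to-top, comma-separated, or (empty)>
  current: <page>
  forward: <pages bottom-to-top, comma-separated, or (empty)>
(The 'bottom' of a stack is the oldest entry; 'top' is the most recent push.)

Answer: back: HOME,A,E,R,H
current: G
forward: (empty)

Derivation:
After 1 (visit(A)): cur=A back=1 fwd=0
After 2 (visit(E)): cur=E back=2 fwd=0
After 3 (visit(R)): cur=R back=3 fwd=0
After 4 (visit(H)): cur=H back=4 fwd=0
After 5 (visit(F)): cur=F back=5 fwd=0
After 6 (back): cur=H back=4 fwd=1
After 7 (visit(G)): cur=G back=5 fwd=0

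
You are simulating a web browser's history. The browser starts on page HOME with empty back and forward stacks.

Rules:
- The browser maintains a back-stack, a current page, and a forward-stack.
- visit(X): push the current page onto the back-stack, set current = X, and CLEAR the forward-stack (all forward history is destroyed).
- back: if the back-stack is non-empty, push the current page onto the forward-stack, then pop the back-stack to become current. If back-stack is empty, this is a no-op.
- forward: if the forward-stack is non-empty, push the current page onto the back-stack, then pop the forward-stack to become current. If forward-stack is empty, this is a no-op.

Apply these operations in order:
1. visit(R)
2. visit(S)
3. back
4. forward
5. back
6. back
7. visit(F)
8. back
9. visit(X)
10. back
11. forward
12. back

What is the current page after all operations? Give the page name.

Answer: HOME

Derivation:
After 1 (visit(R)): cur=R back=1 fwd=0
After 2 (visit(S)): cur=S back=2 fwd=0
After 3 (back): cur=R back=1 fwd=1
After 4 (forward): cur=S back=2 fwd=0
After 5 (back): cur=R back=1 fwd=1
After 6 (back): cur=HOME back=0 fwd=2
After 7 (visit(F)): cur=F back=1 fwd=0
After 8 (back): cur=HOME back=0 fwd=1
After 9 (visit(X)): cur=X back=1 fwd=0
After 10 (back): cur=HOME back=0 fwd=1
After 11 (forward): cur=X back=1 fwd=0
After 12 (back): cur=HOME back=0 fwd=1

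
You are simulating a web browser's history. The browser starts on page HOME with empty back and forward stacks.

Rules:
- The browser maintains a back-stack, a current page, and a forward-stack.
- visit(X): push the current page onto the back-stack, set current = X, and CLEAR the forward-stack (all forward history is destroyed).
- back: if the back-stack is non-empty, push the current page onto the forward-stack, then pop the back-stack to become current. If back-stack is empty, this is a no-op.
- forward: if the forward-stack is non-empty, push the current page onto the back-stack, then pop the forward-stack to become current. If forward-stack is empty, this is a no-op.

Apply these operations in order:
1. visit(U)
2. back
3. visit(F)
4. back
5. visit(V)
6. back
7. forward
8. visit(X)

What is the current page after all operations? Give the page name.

After 1 (visit(U)): cur=U back=1 fwd=0
After 2 (back): cur=HOME back=0 fwd=1
After 3 (visit(F)): cur=F back=1 fwd=0
After 4 (back): cur=HOME back=0 fwd=1
After 5 (visit(V)): cur=V back=1 fwd=0
After 6 (back): cur=HOME back=0 fwd=1
After 7 (forward): cur=V back=1 fwd=0
After 8 (visit(X)): cur=X back=2 fwd=0

Answer: X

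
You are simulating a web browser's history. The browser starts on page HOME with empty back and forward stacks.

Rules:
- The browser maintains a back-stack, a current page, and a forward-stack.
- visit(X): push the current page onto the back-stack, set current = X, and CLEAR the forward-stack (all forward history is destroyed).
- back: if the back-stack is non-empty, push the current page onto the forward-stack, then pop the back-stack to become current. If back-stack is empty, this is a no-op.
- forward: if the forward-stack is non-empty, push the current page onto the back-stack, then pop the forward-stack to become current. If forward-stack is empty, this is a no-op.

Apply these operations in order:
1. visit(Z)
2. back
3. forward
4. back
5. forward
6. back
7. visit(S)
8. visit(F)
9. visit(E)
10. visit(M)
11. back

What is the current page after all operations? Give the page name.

After 1 (visit(Z)): cur=Z back=1 fwd=0
After 2 (back): cur=HOME back=0 fwd=1
After 3 (forward): cur=Z back=1 fwd=0
After 4 (back): cur=HOME back=0 fwd=1
After 5 (forward): cur=Z back=1 fwd=0
After 6 (back): cur=HOME back=0 fwd=1
After 7 (visit(S)): cur=S back=1 fwd=0
After 8 (visit(F)): cur=F back=2 fwd=0
After 9 (visit(E)): cur=E back=3 fwd=0
After 10 (visit(M)): cur=M back=4 fwd=0
After 11 (back): cur=E back=3 fwd=1

Answer: E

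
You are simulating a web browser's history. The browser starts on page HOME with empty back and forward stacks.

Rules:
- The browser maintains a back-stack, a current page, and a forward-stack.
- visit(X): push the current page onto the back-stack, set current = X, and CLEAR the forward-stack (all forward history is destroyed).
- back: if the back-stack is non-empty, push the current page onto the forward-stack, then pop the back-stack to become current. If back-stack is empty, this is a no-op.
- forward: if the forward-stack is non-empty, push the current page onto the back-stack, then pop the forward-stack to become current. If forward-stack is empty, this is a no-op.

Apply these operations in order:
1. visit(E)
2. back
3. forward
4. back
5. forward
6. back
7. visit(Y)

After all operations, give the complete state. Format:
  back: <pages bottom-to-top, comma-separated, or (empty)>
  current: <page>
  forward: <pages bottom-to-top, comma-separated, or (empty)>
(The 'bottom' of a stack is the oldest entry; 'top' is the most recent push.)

Answer: back: HOME
current: Y
forward: (empty)

Derivation:
After 1 (visit(E)): cur=E back=1 fwd=0
After 2 (back): cur=HOME back=0 fwd=1
After 3 (forward): cur=E back=1 fwd=0
After 4 (back): cur=HOME back=0 fwd=1
After 5 (forward): cur=E back=1 fwd=0
After 6 (back): cur=HOME back=0 fwd=1
After 7 (visit(Y)): cur=Y back=1 fwd=0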